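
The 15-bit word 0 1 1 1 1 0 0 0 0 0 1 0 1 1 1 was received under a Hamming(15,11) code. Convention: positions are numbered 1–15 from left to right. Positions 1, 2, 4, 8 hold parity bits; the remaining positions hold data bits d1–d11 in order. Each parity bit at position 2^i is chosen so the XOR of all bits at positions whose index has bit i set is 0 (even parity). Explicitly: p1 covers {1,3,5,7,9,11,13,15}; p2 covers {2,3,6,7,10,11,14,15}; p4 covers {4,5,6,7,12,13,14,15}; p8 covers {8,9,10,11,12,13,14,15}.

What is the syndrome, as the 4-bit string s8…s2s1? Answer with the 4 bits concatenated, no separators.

s1 (pos 1,3,5,7,9,11,13,15): 0⊕1⊕1⊕0⊕0⊕1⊕1⊕1 = 1
s2 (pos 2,3,6,7,10,11,14,15): 1⊕1⊕0⊕0⊕0⊕1⊕1⊕1 = 1
s4 (pos 4,5,6,7,12,13,14,15): 1⊕1⊕0⊕0⊕0⊕1⊕1⊕1 = 1
s8 (pos 8,9,10,11,12,13,14,15): 0⊕0⊕0⊕1⊕0⊕1⊕1⊕1 = 0
Syndrome s8…s1 = 0111 → error at position 7.

0111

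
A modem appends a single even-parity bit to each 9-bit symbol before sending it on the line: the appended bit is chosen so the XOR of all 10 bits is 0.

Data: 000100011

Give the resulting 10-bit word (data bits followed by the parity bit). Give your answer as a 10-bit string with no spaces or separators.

XOR of the 9 data bits: 0⊕0⊕0⊕1⊕0⊕0⊕0⊕1⊕1 = 1
Parity bit = 1 (so all 10 bits XOR to 0).

0001000111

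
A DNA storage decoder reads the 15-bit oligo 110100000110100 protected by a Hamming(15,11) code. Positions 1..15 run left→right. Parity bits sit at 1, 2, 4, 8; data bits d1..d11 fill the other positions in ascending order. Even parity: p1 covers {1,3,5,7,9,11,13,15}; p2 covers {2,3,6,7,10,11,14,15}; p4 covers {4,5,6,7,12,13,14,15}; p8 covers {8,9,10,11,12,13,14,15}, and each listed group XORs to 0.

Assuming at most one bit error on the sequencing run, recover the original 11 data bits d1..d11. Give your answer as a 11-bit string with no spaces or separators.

00000100100

s1 (pos 1,3,5,7,9,11,13,15): 1⊕0⊕0⊕0⊕0⊕1⊕1⊕0 = 1
s2 (pos 2,3,6,7,10,11,14,15): 1⊕0⊕0⊕0⊕1⊕1⊕0⊕0 = 1
s4 (pos 4,5,6,7,12,13,14,15): 1⊕0⊕0⊕0⊕0⊕1⊕0⊕0 = 0
s8 (pos 8,9,10,11,12,13,14,15): 0⊕0⊕1⊕1⊕0⊕1⊕0⊕0 = 1
Syndrome s8…s1 = 1011 → error at position 11.
Flip position 11: 110100000110100 → 110100000100100
Read data bits from positions 3,5,6,7,9,10,11,12,13,14,15: 00000100100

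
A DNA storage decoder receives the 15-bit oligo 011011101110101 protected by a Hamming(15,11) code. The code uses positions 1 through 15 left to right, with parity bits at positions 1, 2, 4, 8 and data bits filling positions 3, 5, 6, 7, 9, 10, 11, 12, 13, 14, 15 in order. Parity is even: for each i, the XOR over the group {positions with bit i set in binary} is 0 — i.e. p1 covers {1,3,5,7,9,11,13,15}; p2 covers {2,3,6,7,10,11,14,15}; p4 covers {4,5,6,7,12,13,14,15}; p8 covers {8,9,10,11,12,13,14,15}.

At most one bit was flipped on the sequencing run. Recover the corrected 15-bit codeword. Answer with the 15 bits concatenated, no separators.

011011101110100

s1 (pos 1,3,5,7,9,11,13,15): 0⊕1⊕1⊕1⊕1⊕1⊕1⊕1 = 1
s2 (pos 2,3,6,7,10,11,14,15): 1⊕1⊕1⊕1⊕1⊕1⊕0⊕1 = 1
s4 (pos 4,5,6,7,12,13,14,15): 0⊕1⊕1⊕1⊕0⊕1⊕0⊕1 = 1
s8 (pos 8,9,10,11,12,13,14,15): 0⊕1⊕1⊕1⊕0⊕1⊕0⊕1 = 1
Syndrome s8…s1 = 1111 → error at position 15.
Flip position 15: 011011101110101 → 011011101110100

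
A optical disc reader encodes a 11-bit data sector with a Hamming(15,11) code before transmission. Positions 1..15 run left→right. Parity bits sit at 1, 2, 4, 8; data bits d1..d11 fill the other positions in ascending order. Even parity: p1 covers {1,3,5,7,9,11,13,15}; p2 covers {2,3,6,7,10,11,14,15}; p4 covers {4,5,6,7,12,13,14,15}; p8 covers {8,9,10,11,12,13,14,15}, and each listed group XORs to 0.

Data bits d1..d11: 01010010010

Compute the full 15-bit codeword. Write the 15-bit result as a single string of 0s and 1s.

Place data at non-parity positions: p1 p2 0 p4 1 0 1 p8 0 0 1 0 0 1 0
p1 (pos 1,3,5,7,9,11,13,15): XOR of data positions = 0⊕1⊕1⊕0⊕1⊕0⊕0 = 1
p2 (pos 2,3,6,7,10,11,14,15): XOR of data positions = 0⊕0⊕1⊕0⊕1⊕1⊕0 = 1
p4 (pos 4,5,6,7,12,13,14,15): XOR of data positions = 1⊕0⊕1⊕0⊕0⊕1⊕0 = 1
p8 (pos 8,9,10,11,12,13,14,15): XOR of data positions = 0⊕0⊕1⊕0⊕0⊕1⊕0 = 0
Codeword: 110110100010010

110110100010010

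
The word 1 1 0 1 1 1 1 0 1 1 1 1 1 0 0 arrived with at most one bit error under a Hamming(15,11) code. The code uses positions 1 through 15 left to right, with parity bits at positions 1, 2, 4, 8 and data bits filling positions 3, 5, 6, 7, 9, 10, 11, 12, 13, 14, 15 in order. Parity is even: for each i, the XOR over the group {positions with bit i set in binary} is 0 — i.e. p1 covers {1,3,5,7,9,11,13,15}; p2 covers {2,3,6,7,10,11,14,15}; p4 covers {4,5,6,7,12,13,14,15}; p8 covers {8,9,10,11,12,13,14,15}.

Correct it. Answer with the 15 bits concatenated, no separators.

s1 (pos 1,3,5,7,9,11,13,15): 1⊕0⊕1⊕1⊕1⊕1⊕1⊕0 = 0
s2 (pos 2,3,6,7,10,11,14,15): 1⊕0⊕1⊕1⊕1⊕1⊕0⊕0 = 1
s4 (pos 4,5,6,7,12,13,14,15): 1⊕1⊕1⊕1⊕1⊕1⊕0⊕0 = 0
s8 (pos 8,9,10,11,12,13,14,15): 0⊕1⊕1⊕1⊕1⊕1⊕0⊕0 = 1
Syndrome s8…s1 = 1010 → error at position 10.
Flip position 10: 110111101111100 → 110111101011100

110111101011100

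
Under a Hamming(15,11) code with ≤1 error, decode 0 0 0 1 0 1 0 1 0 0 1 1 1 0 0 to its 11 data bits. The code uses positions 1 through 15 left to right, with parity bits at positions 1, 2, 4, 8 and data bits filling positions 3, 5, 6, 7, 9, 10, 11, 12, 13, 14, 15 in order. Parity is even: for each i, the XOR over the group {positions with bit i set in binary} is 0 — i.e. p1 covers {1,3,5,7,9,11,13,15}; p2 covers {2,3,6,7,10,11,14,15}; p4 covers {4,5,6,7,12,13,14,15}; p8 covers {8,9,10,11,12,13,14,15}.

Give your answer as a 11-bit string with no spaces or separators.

s1 (pos 1,3,5,7,9,11,13,15): 0⊕0⊕0⊕0⊕0⊕1⊕1⊕0 = 0
s2 (pos 2,3,6,7,10,11,14,15): 0⊕0⊕1⊕0⊕0⊕1⊕0⊕0 = 0
s4 (pos 4,5,6,7,12,13,14,15): 1⊕0⊕1⊕0⊕1⊕1⊕0⊕0 = 0
s8 (pos 8,9,10,11,12,13,14,15): 1⊕0⊕0⊕1⊕1⊕1⊕0⊕0 = 0
Syndrome s8…s1 = 0000 → no error.
Read data bits from positions 3,5,6,7,9,10,11,12,13,14,15: 00100011100

00100011100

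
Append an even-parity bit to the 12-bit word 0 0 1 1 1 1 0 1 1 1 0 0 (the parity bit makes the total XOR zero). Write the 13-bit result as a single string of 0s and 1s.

0011110111001

XOR of the 12 data bits: 0⊕0⊕1⊕1⊕1⊕1⊕0⊕1⊕1⊕1⊕0⊕0 = 1
Parity bit = 1 (so all 13 bits XOR to 0).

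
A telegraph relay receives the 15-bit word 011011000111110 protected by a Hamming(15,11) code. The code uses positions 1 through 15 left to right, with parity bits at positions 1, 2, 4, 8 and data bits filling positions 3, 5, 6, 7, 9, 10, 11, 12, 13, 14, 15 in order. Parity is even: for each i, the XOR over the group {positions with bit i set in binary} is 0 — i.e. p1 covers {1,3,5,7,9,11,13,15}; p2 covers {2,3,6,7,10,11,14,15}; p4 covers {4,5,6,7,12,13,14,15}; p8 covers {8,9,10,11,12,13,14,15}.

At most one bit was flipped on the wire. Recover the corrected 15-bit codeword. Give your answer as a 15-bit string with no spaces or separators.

011011000110110

s1 (pos 1,3,5,7,9,11,13,15): 0⊕1⊕1⊕0⊕0⊕1⊕1⊕0 = 0
s2 (pos 2,3,6,7,10,11,14,15): 1⊕1⊕1⊕0⊕1⊕1⊕1⊕0 = 0
s4 (pos 4,5,6,7,12,13,14,15): 0⊕1⊕1⊕0⊕1⊕1⊕1⊕0 = 1
s8 (pos 8,9,10,11,12,13,14,15): 0⊕0⊕1⊕1⊕1⊕1⊕1⊕0 = 1
Syndrome s8…s1 = 1100 → error at position 12.
Flip position 12: 011011000111110 → 011011000110110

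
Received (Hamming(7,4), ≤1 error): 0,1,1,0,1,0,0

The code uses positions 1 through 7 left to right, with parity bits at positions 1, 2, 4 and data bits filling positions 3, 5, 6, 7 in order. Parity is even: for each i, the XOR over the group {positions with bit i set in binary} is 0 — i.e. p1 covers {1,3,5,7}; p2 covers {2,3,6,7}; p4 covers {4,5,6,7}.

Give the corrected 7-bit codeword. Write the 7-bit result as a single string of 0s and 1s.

s1 (pos 1,3,5,7): 0⊕1⊕1⊕0 = 0
s2 (pos 2,3,6,7): 1⊕1⊕0⊕0 = 0
s4 (pos 4,5,6,7): 0⊕1⊕0⊕0 = 1
Syndrome s4…s1 = 100 → error at position 4.
Flip position 4: 0110100 → 0111100

0111100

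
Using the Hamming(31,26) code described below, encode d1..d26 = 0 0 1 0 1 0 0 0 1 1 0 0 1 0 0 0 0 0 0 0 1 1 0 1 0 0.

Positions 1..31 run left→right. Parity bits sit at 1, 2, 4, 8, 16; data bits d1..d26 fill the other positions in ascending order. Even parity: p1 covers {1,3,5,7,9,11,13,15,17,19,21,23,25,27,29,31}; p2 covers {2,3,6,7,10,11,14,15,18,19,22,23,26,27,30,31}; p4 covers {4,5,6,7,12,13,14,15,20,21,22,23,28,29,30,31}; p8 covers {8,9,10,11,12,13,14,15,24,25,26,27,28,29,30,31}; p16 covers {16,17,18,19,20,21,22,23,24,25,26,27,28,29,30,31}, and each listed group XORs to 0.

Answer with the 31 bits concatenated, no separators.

Place data at non-parity positions: p1 p2 0 p4 0 1 0 p8 1 0 0 0 1 1 0 p16 0 1 0 0 0 0 0 0 0 1 1 0 1 0 0
p1 (pos 1,3,5,7,9,11,13,15,17,19,21,23,25,27,29,31): XOR of data positions = 0⊕0⊕0⊕1⊕0⊕1⊕0⊕0⊕0⊕0⊕0⊕0⊕1⊕1⊕0 = 0
p2 (pos 2,3,6,7,10,11,14,15,18,19,22,23,26,27,30,31): XOR of data positions = 0⊕1⊕0⊕0⊕0⊕1⊕0⊕1⊕0⊕0⊕0⊕1⊕1⊕0⊕0 = 1
p4 (pos 4,5,6,7,12,13,14,15,20,21,22,23,28,29,30,31): XOR of data positions = 0⊕1⊕0⊕0⊕1⊕1⊕0⊕0⊕0⊕0⊕0⊕0⊕1⊕0⊕0 = 0
p8 (pos 8,9,10,11,12,13,14,15,24,25,26,27,28,29,30,31): XOR of data positions = 1⊕0⊕0⊕0⊕1⊕1⊕0⊕0⊕0⊕1⊕1⊕0⊕1⊕0⊕0 = 0
p16 (pos 16,17,18,19,20,21,22,23,24,25,26,27,28,29,30,31): XOR of data positions = 0⊕1⊕0⊕0⊕0⊕0⊕0⊕0⊕0⊕1⊕1⊕0⊕1⊕0⊕0 = 0
Codeword: 0100010010001100010000000110100

0100010010001100010000000110100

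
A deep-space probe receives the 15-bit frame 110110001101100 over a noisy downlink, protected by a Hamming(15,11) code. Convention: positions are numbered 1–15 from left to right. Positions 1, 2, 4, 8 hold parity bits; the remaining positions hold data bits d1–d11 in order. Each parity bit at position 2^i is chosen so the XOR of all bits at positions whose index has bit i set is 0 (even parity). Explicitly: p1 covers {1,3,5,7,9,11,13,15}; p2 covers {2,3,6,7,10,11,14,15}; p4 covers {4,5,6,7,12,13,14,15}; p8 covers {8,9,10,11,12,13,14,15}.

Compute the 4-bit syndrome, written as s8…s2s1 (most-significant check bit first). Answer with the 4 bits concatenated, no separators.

s1 (pos 1,3,5,7,9,11,13,15): 1⊕0⊕1⊕0⊕1⊕0⊕1⊕0 = 0
s2 (pos 2,3,6,7,10,11,14,15): 1⊕0⊕0⊕0⊕1⊕0⊕0⊕0 = 0
s4 (pos 4,5,6,7,12,13,14,15): 1⊕1⊕0⊕0⊕1⊕1⊕0⊕0 = 0
s8 (pos 8,9,10,11,12,13,14,15): 0⊕1⊕1⊕0⊕1⊕1⊕0⊕0 = 0
Syndrome s8…s1 = 0000 → no error.

0000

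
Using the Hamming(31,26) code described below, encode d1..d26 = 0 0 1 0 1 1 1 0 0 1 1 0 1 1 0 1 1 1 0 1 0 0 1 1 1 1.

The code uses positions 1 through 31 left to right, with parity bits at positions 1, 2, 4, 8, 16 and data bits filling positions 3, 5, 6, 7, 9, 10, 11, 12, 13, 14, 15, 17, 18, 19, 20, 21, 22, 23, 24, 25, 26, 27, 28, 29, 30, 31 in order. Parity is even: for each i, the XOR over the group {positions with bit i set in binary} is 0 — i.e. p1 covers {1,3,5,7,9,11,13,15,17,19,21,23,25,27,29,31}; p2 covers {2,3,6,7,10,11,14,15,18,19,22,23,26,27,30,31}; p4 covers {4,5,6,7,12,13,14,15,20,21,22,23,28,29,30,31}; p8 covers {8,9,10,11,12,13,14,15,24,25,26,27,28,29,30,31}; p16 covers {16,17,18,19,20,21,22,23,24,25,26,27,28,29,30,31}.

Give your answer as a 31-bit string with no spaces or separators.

Place data at non-parity positions: p1 p2 0 p4 0 1 0 p8 1 1 1 0 0 1 1 p16 0 1 1 0 1 1 1 0 1 0 0 1 1 1 1
p1 (pos 1,3,5,7,9,11,13,15,17,19,21,23,25,27,29,31): XOR of data positions = 0⊕0⊕0⊕1⊕1⊕0⊕1⊕0⊕1⊕1⊕1⊕1⊕0⊕1⊕1 = 1
p2 (pos 2,3,6,7,10,11,14,15,18,19,22,23,26,27,30,31): XOR of data positions = 0⊕1⊕0⊕1⊕1⊕1⊕1⊕1⊕1⊕1⊕1⊕0⊕0⊕1⊕1 = 1
p4 (pos 4,5,6,7,12,13,14,15,20,21,22,23,28,29,30,31): XOR of data positions = 0⊕1⊕0⊕0⊕0⊕1⊕1⊕0⊕1⊕1⊕1⊕1⊕1⊕1⊕1 = 0
p8 (pos 8,9,10,11,12,13,14,15,24,25,26,27,28,29,30,31): XOR of data positions = 1⊕1⊕1⊕0⊕0⊕1⊕1⊕0⊕1⊕0⊕0⊕1⊕1⊕1⊕1 = 0
p16 (pos 16,17,18,19,20,21,22,23,24,25,26,27,28,29,30,31): XOR of data positions = 0⊕1⊕1⊕0⊕1⊕1⊕1⊕0⊕1⊕0⊕0⊕1⊕1⊕1⊕1 = 0
Codeword: 1100010011100110011011101001111

1100010011100110011011101001111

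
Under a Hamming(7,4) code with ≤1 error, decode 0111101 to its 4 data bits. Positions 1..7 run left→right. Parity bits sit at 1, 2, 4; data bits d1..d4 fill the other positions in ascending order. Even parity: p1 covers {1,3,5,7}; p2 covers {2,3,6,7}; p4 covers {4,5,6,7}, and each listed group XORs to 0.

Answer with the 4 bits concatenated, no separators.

1100

s1 (pos 1,3,5,7): 0⊕1⊕1⊕1 = 1
s2 (pos 2,3,6,7): 1⊕1⊕0⊕1 = 1
s4 (pos 4,5,6,7): 1⊕1⊕0⊕1 = 1
Syndrome s4…s1 = 111 → error at position 7.
Flip position 7: 0111101 → 0111100
Read data bits from positions 3,5,6,7: 1100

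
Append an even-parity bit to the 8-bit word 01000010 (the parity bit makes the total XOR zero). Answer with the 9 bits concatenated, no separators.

XOR of the 8 data bits: 0⊕1⊕0⊕0⊕0⊕0⊕1⊕0 = 0
Parity bit = 0 (so all 9 bits XOR to 0).

010000100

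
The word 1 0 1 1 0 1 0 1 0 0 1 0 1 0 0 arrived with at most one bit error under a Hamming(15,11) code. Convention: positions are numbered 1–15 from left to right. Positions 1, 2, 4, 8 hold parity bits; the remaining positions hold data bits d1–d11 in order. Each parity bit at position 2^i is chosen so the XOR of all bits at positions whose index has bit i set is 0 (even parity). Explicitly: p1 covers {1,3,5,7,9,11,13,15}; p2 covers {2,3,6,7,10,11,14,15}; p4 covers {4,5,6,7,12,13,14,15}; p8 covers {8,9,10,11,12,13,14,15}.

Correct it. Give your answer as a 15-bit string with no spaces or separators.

101101010010110

s1 (pos 1,3,5,7,9,11,13,15): 1⊕1⊕0⊕0⊕0⊕1⊕1⊕0 = 0
s2 (pos 2,3,6,7,10,11,14,15): 0⊕1⊕1⊕0⊕0⊕1⊕0⊕0 = 1
s4 (pos 4,5,6,7,12,13,14,15): 1⊕0⊕1⊕0⊕0⊕1⊕0⊕0 = 1
s8 (pos 8,9,10,11,12,13,14,15): 1⊕0⊕0⊕1⊕0⊕1⊕0⊕0 = 1
Syndrome s8…s1 = 1110 → error at position 14.
Flip position 14: 101101010010100 → 101101010010110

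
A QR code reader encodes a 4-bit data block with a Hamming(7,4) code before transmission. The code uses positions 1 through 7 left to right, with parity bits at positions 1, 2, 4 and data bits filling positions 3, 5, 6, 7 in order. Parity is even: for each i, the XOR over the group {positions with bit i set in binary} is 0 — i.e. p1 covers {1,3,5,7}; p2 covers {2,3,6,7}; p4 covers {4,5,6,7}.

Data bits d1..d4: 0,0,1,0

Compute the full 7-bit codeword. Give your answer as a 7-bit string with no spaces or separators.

Place data at non-parity positions: p1 p2 0 p4 0 1 0
p1 (pos 1,3,5,7): XOR of data positions = 0⊕0⊕0 = 0
p2 (pos 2,3,6,7): XOR of data positions = 0⊕1⊕0 = 1
p4 (pos 4,5,6,7): XOR of data positions = 0⊕1⊕0 = 1
Codeword: 0101010

0101010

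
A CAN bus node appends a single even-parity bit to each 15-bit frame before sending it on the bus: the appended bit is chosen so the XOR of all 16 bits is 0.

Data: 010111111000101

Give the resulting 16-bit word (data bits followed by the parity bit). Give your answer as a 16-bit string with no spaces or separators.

XOR of the 15 data bits: 0⊕1⊕0⊕1⊕1⊕1⊕1⊕1⊕1⊕0⊕0⊕0⊕1⊕0⊕1 = 1
Parity bit = 1 (so all 16 bits XOR to 0).

0101111110001011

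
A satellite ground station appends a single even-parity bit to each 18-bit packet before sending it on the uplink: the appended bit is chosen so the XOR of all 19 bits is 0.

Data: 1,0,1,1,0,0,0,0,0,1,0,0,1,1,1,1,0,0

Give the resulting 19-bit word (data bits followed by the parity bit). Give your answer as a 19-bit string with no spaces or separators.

XOR of the 18 data bits: 1⊕0⊕1⊕1⊕0⊕0⊕0⊕0⊕0⊕1⊕0⊕0⊕1⊕1⊕1⊕1⊕0⊕0 = 0
Parity bit = 0 (so all 19 bits XOR to 0).

1011000001001111000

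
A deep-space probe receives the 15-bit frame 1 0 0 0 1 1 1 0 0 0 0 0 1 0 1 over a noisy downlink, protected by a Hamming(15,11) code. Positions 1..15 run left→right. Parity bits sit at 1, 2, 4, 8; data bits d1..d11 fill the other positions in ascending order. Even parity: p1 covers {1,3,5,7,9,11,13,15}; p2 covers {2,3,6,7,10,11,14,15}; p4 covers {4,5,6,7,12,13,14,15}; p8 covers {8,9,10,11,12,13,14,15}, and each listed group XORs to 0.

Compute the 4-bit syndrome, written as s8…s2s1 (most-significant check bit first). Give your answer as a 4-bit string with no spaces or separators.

s1 (pos 1,3,5,7,9,11,13,15): 1⊕0⊕1⊕1⊕0⊕0⊕1⊕1 = 1
s2 (pos 2,3,6,7,10,11,14,15): 0⊕0⊕1⊕1⊕0⊕0⊕0⊕1 = 1
s4 (pos 4,5,6,7,12,13,14,15): 0⊕1⊕1⊕1⊕0⊕1⊕0⊕1 = 1
s8 (pos 8,9,10,11,12,13,14,15): 0⊕0⊕0⊕0⊕0⊕1⊕0⊕1 = 0
Syndrome s8…s1 = 0111 → error at position 7.

0111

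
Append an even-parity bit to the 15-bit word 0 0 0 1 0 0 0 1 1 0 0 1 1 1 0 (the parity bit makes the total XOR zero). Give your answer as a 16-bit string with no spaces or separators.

0001000110011100

XOR of the 15 data bits: 0⊕0⊕0⊕1⊕0⊕0⊕0⊕1⊕1⊕0⊕0⊕1⊕1⊕1⊕0 = 0
Parity bit = 0 (so all 16 bits XOR to 0).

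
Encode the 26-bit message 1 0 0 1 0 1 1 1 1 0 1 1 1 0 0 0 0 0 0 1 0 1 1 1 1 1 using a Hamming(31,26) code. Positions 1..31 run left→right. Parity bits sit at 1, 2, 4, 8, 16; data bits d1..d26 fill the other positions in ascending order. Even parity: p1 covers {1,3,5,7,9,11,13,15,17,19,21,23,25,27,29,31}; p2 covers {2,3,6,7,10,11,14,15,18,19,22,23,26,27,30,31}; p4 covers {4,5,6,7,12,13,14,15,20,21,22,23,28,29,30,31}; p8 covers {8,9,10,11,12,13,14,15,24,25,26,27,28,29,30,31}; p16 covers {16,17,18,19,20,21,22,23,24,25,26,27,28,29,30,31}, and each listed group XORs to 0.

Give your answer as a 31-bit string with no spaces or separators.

0110001101111010110000001011111

Place data at non-parity positions: p1 p2 1 p4 0 0 1 p8 0 1 1 1 1 0 1 p16 1 1 0 0 0 0 0 0 1 0 1 1 1 1 1
p1 (pos 1,3,5,7,9,11,13,15,17,19,21,23,25,27,29,31): XOR of data positions = 1⊕0⊕1⊕0⊕1⊕1⊕1⊕1⊕0⊕0⊕0⊕1⊕1⊕1⊕1 = 0
p2 (pos 2,3,6,7,10,11,14,15,18,19,22,23,26,27,30,31): XOR of data positions = 1⊕0⊕1⊕1⊕1⊕0⊕1⊕1⊕0⊕0⊕0⊕0⊕1⊕1⊕1 = 1
p4 (pos 4,5,6,7,12,13,14,15,20,21,22,23,28,29,30,31): XOR of data positions = 0⊕0⊕1⊕1⊕1⊕0⊕1⊕0⊕0⊕0⊕0⊕1⊕1⊕1⊕1 = 0
p8 (pos 8,9,10,11,12,13,14,15,24,25,26,27,28,29,30,31): XOR of data positions = 0⊕1⊕1⊕1⊕1⊕0⊕1⊕0⊕1⊕0⊕1⊕1⊕1⊕1⊕1 = 1
p16 (pos 16,17,18,19,20,21,22,23,24,25,26,27,28,29,30,31): XOR of data positions = 1⊕1⊕0⊕0⊕0⊕0⊕0⊕0⊕1⊕0⊕1⊕1⊕1⊕1⊕1 = 0
Codeword: 0110001101111010110000001011111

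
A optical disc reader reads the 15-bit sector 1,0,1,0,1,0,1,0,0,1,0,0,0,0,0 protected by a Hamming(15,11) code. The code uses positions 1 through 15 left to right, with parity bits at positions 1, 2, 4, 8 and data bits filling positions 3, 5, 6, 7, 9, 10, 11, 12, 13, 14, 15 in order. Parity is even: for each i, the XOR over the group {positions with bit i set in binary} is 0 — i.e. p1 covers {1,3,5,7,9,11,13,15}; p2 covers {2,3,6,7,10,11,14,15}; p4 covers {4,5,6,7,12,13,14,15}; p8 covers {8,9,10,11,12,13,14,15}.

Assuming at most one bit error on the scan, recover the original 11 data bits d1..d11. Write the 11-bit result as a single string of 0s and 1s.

s1 (pos 1,3,5,7,9,11,13,15): 1⊕1⊕1⊕1⊕0⊕0⊕0⊕0 = 0
s2 (pos 2,3,6,7,10,11,14,15): 0⊕1⊕0⊕1⊕1⊕0⊕0⊕0 = 1
s4 (pos 4,5,6,7,12,13,14,15): 0⊕1⊕0⊕1⊕0⊕0⊕0⊕0 = 0
s8 (pos 8,9,10,11,12,13,14,15): 0⊕0⊕1⊕0⊕0⊕0⊕0⊕0 = 1
Syndrome s8…s1 = 1010 → error at position 10.
Flip position 10: 101010100100000 → 101010100000000
Read data bits from positions 3,5,6,7,9,10,11,12,13,14,15: 11010000000

11010000000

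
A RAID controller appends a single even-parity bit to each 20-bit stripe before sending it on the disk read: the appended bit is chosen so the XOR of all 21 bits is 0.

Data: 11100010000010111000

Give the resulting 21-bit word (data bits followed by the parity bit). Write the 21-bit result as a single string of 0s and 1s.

XOR of the 20 data bits: 1⊕1⊕1⊕0⊕0⊕0⊕1⊕0⊕0⊕0⊕0⊕0⊕1⊕0⊕1⊕1⊕1⊕0⊕0⊕0 = 0
Parity bit = 0 (so all 21 bits XOR to 0).

111000100000101110000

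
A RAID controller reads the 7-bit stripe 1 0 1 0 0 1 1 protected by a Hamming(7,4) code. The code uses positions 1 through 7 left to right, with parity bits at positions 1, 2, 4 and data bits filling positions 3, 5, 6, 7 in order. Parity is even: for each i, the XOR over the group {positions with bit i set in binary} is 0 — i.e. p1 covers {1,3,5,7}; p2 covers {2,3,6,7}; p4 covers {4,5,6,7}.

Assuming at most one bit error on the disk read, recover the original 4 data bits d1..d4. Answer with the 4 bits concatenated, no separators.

s1 (pos 1,3,5,7): 1⊕1⊕0⊕1 = 1
s2 (pos 2,3,6,7): 0⊕1⊕1⊕1 = 1
s4 (pos 4,5,6,7): 0⊕0⊕1⊕1 = 0
Syndrome s4…s1 = 011 → error at position 3.
Flip position 3: 1010011 → 1000011
Read data bits from positions 3,5,6,7: 0011

0011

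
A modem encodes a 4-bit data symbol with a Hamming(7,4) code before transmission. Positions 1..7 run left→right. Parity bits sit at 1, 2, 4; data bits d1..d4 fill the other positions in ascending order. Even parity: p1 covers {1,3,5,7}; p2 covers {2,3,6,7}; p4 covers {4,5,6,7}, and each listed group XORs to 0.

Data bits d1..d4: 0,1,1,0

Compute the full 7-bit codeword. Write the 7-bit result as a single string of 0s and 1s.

Place data at non-parity positions: p1 p2 0 p4 1 1 0
p1 (pos 1,3,5,7): XOR of data positions = 0⊕1⊕0 = 1
p2 (pos 2,3,6,7): XOR of data positions = 0⊕1⊕0 = 1
p4 (pos 4,5,6,7): XOR of data positions = 1⊕1⊕0 = 0
Codeword: 1100110

1100110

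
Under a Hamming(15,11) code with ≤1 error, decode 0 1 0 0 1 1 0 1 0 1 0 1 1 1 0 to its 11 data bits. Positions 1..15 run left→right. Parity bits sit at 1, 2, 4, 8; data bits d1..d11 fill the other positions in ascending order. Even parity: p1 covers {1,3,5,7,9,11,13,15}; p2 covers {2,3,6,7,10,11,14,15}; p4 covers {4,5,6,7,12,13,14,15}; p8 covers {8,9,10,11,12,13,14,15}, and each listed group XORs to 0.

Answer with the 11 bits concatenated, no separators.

s1 (pos 1,3,5,7,9,11,13,15): 0⊕0⊕1⊕0⊕0⊕0⊕1⊕0 = 0
s2 (pos 2,3,6,7,10,11,14,15): 1⊕0⊕1⊕0⊕1⊕0⊕1⊕0 = 0
s4 (pos 4,5,6,7,12,13,14,15): 0⊕1⊕1⊕0⊕1⊕1⊕1⊕0 = 1
s8 (pos 8,9,10,11,12,13,14,15): 1⊕0⊕1⊕0⊕1⊕1⊕1⊕0 = 1
Syndrome s8…s1 = 1100 → error at position 12.
Flip position 12: 010011010101110 → 010011010100110
Read data bits from positions 3,5,6,7,9,10,11,12,13,14,15: 01100100110

01100100110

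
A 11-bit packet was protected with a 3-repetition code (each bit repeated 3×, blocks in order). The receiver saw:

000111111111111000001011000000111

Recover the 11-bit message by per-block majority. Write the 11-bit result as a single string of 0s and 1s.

01111001001

Block 1 (000): 0 ones → 0
Block 2 (111): 3 ones → 1
Block 3 (111): 3 ones → 1
Block 4 (111): 3 ones → 1
Block 5 (111): 3 ones → 1
Block 6 (000): 0 ones → 0
Block 7 (001): 1 one → 0
Block 8 (011): 2 ones → 1
Block 9 (000): 0 ones → 0
Block 10 (000): 0 ones → 0
Block 11 (111): 3 ones → 1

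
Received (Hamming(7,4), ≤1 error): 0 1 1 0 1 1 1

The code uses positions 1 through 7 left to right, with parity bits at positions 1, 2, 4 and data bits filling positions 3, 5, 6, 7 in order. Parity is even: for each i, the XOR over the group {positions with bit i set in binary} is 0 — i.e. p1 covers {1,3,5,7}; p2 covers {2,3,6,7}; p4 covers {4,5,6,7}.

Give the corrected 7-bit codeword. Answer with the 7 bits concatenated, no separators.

0110011

s1 (pos 1,3,5,7): 0⊕1⊕1⊕1 = 1
s2 (pos 2,3,6,7): 1⊕1⊕1⊕1 = 0
s4 (pos 4,5,6,7): 0⊕1⊕1⊕1 = 1
Syndrome s4…s1 = 101 → error at position 5.
Flip position 5: 0110111 → 0110011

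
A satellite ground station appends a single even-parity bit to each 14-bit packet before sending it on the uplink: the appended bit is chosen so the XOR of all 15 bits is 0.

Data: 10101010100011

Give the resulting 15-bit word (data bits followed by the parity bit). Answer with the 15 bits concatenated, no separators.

101010101000111

XOR of the 14 data bits: 1⊕0⊕1⊕0⊕1⊕0⊕1⊕0⊕1⊕0⊕0⊕0⊕1⊕1 = 1
Parity bit = 1 (so all 15 bits XOR to 0).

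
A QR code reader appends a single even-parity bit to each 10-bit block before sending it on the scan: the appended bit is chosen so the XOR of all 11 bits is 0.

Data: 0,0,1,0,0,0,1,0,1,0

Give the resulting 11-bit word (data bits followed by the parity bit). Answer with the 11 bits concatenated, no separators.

00100010101

XOR of the 10 data bits: 0⊕0⊕1⊕0⊕0⊕0⊕1⊕0⊕1⊕0 = 1
Parity bit = 1 (so all 11 bits XOR to 0).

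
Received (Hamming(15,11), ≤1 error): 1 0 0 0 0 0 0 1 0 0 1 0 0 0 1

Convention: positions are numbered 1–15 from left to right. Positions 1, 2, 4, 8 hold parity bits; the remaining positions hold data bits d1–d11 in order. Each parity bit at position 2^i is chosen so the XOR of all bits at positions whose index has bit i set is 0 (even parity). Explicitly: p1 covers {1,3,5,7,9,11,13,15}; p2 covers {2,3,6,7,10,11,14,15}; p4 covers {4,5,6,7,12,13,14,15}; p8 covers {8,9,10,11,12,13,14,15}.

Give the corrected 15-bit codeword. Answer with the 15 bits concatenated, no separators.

100000010010101

s1 (pos 1,3,5,7,9,11,13,15): 1⊕0⊕0⊕0⊕0⊕1⊕0⊕1 = 1
s2 (pos 2,3,6,7,10,11,14,15): 0⊕0⊕0⊕0⊕0⊕1⊕0⊕1 = 0
s4 (pos 4,5,6,7,12,13,14,15): 0⊕0⊕0⊕0⊕0⊕0⊕0⊕1 = 1
s8 (pos 8,9,10,11,12,13,14,15): 1⊕0⊕0⊕1⊕0⊕0⊕0⊕1 = 1
Syndrome s8…s1 = 1101 → error at position 13.
Flip position 13: 100000010010001 → 100000010010101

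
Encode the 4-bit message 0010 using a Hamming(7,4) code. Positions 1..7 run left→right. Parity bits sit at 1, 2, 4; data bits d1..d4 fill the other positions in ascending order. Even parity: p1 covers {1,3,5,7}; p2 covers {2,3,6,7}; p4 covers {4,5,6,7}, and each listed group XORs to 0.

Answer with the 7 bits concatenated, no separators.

0101010

Place data at non-parity positions: p1 p2 0 p4 0 1 0
p1 (pos 1,3,5,7): XOR of data positions = 0⊕0⊕0 = 0
p2 (pos 2,3,6,7): XOR of data positions = 0⊕1⊕0 = 1
p4 (pos 4,5,6,7): XOR of data positions = 0⊕1⊕0 = 1
Codeword: 0101010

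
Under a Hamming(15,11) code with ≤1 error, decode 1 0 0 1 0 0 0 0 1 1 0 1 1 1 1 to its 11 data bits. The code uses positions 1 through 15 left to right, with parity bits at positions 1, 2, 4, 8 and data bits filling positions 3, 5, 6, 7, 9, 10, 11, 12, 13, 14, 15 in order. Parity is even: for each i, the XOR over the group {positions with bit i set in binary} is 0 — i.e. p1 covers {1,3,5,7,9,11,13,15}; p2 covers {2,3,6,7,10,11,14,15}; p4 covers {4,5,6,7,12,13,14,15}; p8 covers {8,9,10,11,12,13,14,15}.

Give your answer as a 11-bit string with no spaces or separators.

00101101111

s1 (pos 1,3,5,7,9,11,13,15): 1⊕0⊕0⊕0⊕1⊕0⊕1⊕1 = 0
s2 (pos 2,3,6,7,10,11,14,15): 0⊕0⊕0⊕0⊕1⊕0⊕1⊕1 = 1
s4 (pos 4,5,6,7,12,13,14,15): 1⊕0⊕0⊕0⊕1⊕1⊕1⊕1 = 1
s8 (pos 8,9,10,11,12,13,14,15): 0⊕1⊕1⊕0⊕1⊕1⊕1⊕1 = 0
Syndrome s8…s1 = 0110 → error at position 6.
Flip position 6: 100100001101111 → 100101001101111
Read data bits from positions 3,5,6,7,9,10,11,12,13,14,15: 00101101111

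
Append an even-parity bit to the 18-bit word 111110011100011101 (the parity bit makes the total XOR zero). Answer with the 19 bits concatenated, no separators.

1111100111000111010

XOR of the 18 data bits: 1⊕1⊕1⊕1⊕1⊕0⊕0⊕1⊕1⊕1⊕0⊕0⊕0⊕1⊕1⊕1⊕0⊕1 = 0
Parity bit = 0 (so all 19 bits XOR to 0).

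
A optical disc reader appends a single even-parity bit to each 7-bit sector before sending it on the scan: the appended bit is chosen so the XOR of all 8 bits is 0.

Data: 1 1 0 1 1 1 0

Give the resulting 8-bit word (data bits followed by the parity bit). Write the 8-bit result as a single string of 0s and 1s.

XOR of the 7 data bits: 1⊕1⊕0⊕1⊕1⊕1⊕0 = 1
Parity bit = 1 (so all 8 bits XOR to 0).

11011101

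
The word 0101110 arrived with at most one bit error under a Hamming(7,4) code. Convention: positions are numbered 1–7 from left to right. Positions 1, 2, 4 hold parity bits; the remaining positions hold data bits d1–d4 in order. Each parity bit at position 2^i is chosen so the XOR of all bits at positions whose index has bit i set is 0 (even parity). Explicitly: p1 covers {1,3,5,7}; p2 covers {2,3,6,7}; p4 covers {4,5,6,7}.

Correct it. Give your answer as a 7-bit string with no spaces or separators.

0101010

s1 (pos 1,3,5,7): 0⊕0⊕1⊕0 = 1
s2 (pos 2,3,6,7): 1⊕0⊕1⊕0 = 0
s4 (pos 4,5,6,7): 1⊕1⊕1⊕0 = 1
Syndrome s4…s1 = 101 → error at position 5.
Flip position 5: 0101110 → 0101010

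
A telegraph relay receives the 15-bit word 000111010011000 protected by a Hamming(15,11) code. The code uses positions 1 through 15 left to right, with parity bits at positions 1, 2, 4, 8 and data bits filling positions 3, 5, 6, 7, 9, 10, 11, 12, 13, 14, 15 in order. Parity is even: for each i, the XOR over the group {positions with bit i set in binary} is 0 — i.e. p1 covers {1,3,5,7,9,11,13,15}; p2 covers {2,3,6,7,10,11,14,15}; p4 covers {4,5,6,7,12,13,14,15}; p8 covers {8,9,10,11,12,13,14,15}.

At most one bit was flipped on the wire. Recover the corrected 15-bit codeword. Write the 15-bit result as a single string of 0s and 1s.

000111000011000

s1 (pos 1,3,5,7,9,11,13,15): 0⊕0⊕1⊕0⊕0⊕1⊕0⊕0 = 0
s2 (pos 2,3,6,7,10,11,14,15): 0⊕0⊕1⊕0⊕0⊕1⊕0⊕0 = 0
s4 (pos 4,5,6,7,12,13,14,15): 1⊕1⊕1⊕0⊕1⊕0⊕0⊕0 = 0
s8 (pos 8,9,10,11,12,13,14,15): 1⊕0⊕0⊕1⊕1⊕0⊕0⊕0 = 1
Syndrome s8…s1 = 1000 → error at position 8.
Flip position 8: 000111010011000 → 000111000011000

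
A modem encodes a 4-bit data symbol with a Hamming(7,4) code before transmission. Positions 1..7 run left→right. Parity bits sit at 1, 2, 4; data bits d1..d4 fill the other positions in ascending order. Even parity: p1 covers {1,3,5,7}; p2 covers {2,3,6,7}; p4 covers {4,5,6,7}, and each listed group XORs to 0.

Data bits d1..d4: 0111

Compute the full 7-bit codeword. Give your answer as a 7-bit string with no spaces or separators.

Place data at non-parity positions: p1 p2 0 p4 1 1 1
p1 (pos 1,3,5,7): XOR of data positions = 0⊕1⊕1 = 0
p2 (pos 2,3,6,7): XOR of data positions = 0⊕1⊕1 = 0
p4 (pos 4,5,6,7): XOR of data positions = 1⊕1⊕1 = 1
Codeword: 0001111

0001111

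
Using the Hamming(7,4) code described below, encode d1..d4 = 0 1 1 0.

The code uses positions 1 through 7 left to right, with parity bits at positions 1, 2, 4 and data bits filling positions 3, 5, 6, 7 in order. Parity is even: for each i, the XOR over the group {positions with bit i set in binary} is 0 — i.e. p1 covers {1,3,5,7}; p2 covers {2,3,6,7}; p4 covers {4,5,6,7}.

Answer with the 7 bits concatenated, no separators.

1100110

Place data at non-parity positions: p1 p2 0 p4 1 1 0
p1 (pos 1,3,5,7): XOR of data positions = 0⊕1⊕0 = 1
p2 (pos 2,3,6,7): XOR of data positions = 0⊕1⊕0 = 1
p4 (pos 4,5,6,7): XOR of data positions = 1⊕1⊕0 = 0
Codeword: 1100110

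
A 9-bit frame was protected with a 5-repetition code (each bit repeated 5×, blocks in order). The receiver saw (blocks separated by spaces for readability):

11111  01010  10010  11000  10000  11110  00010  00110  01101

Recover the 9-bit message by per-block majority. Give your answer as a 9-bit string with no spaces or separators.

100001001

Block 1 (11111): 5 ones → 1
Block 2 (01010): 2 ones → 0
Block 3 (10010): 2 ones → 0
Block 4 (11000): 2 ones → 0
Block 5 (10000): 1 one → 0
Block 6 (11110): 4 ones → 1
Block 7 (00010): 1 one → 0
Block 8 (00110): 2 ones → 0
Block 9 (01101): 3 ones → 1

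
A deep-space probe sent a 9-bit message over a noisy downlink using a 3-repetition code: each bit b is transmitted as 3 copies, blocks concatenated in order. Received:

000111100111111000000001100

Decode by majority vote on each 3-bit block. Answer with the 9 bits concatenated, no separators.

010110000

Block 1 (000): 0 ones → 0
Block 2 (111): 3 ones → 1
Block 3 (100): 1 one → 0
Block 4 (111): 3 ones → 1
Block 5 (111): 3 ones → 1
Block 6 (000): 0 ones → 0
Block 7 (000): 0 ones → 0
Block 8 (001): 1 one → 0
Block 9 (100): 1 one → 0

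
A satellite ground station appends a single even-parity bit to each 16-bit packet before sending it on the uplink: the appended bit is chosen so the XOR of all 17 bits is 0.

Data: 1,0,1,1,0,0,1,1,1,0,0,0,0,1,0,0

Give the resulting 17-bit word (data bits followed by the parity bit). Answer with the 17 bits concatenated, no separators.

XOR of the 16 data bits: 1⊕0⊕1⊕1⊕0⊕0⊕1⊕1⊕1⊕0⊕0⊕0⊕0⊕1⊕0⊕0 = 1
Parity bit = 1 (so all 17 bits XOR to 0).

10110011100001001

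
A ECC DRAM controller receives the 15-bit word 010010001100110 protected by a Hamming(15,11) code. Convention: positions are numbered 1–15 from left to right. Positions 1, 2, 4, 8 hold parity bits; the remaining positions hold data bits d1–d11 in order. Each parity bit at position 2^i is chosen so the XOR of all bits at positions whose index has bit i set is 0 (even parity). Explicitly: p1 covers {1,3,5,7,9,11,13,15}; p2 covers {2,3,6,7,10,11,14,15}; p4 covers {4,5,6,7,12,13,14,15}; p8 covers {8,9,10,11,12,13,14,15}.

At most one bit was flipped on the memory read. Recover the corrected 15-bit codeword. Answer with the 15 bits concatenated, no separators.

s1 (pos 1,3,5,7,9,11,13,15): 0⊕0⊕1⊕0⊕1⊕0⊕1⊕0 = 1
s2 (pos 2,3,6,7,10,11,14,15): 1⊕0⊕0⊕0⊕1⊕0⊕1⊕0 = 1
s4 (pos 4,5,6,7,12,13,14,15): 0⊕1⊕0⊕0⊕0⊕1⊕1⊕0 = 1
s8 (pos 8,9,10,11,12,13,14,15): 0⊕1⊕1⊕0⊕0⊕1⊕1⊕0 = 0
Syndrome s8…s1 = 0111 → error at position 7.
Flip position 7: 010010001100110 → 010010101100110

010010101100110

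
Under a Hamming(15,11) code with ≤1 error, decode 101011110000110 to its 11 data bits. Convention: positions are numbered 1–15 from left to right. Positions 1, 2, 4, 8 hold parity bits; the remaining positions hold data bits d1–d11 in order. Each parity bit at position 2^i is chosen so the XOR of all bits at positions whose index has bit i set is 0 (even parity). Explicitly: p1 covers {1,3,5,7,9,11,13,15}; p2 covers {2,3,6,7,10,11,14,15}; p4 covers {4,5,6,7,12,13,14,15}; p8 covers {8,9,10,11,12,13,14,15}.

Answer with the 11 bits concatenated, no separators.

11110000010

s1 (pos 1,3,5,7,9,11,13,15): 1⊕1⊕1⊕1⊕0⊕0⊕1⊕0 = 1
s2 (pos 2,3,6,7,10,11,14,15): 0⊕1⊕1⊕1⊕0⊕0⊕1⊕0 = 0
s4 (pos 4,5,6,7,12,13,14,15): 0⊕1⊕1⊕1⊕0⊕1⊕1⊕0 = 1
s8 (pos 8,9,10,11,12,13,14,15): 1⊕0⊕0⊕0⊕0⊕1⊕1⊕0 = 1
Syndrome s8…s1 = 1101 → error at position 13.
Flip position 13: 101011110000110 → 101011110000010
Read data bits from positions 3,5,6,7,9,10,11,12,13,14,15: 11110000010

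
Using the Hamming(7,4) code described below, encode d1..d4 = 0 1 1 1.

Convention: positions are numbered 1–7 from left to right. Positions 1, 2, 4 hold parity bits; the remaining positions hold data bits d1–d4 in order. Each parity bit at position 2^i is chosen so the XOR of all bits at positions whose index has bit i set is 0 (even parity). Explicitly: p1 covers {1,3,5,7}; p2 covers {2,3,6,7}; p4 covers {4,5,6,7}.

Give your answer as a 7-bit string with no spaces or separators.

Place data at non-parity positions: p1 p2 0 p4 1 1 1
p1 (pos 1,3,5,7): XOR of data positions = 0⊕1⊕1 = 0
p2 (pos 2,3,6,7): XOR of data positions = 0⊕1⊕1 = 0
p4 (pos 4,5,6,7): XOR of data positions = 1⊕1⊕1 = 1
Codeword: 0001111

0001111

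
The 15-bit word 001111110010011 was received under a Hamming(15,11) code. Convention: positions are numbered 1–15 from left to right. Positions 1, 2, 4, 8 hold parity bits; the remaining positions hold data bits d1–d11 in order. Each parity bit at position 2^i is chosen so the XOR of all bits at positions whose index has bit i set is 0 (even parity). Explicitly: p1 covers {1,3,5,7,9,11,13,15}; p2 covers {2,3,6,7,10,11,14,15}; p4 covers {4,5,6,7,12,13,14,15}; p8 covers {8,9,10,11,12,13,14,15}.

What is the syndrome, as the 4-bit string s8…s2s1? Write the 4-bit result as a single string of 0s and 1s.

s1 (pos 1,3,5,7,9,11,13,15): 0⊕1⊕1⊕1⊕0⊕1⊕0⊕1 = 1
s2 (pos 2,3,6,7,10,11,14,15): 0⊕1⊕1⊕1⊕0⊕1⊕1⊕1 = 0
s4 (pos 4,5,6,7,12,13,14,15): 1⊕1⊕1⊕1⊕0⊕0⊕1⊕1 = 0
s8 (pos 8,9,10,11,12,13,14,15): 1⊕0⊕0⊕1⊕0⊕0⊕1⊕1 = 0
Syndrome s8…s1 = 0001 → error at position 1.

0001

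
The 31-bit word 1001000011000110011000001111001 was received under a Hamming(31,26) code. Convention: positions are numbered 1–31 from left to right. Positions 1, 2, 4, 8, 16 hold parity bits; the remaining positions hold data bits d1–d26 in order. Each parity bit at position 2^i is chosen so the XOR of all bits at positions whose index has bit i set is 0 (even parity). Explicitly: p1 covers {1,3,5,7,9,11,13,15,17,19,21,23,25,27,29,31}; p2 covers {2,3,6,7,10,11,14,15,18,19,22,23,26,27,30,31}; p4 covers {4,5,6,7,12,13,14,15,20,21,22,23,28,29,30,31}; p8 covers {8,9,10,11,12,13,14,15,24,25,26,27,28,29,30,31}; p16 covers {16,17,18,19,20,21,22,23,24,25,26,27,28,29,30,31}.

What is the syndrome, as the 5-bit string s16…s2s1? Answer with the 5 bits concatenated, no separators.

s1 (pos 1,3,5,7,9,11,13,15,17,19,21,23,25,27,29,31): 1⊕0⊕0⊕0⊕1⊕0⊕0⊕1⊕0⊕1⊕0⊕0⊕1⊕1⊕0⊕1 = 1
s2 (pos 2,3,6,7,10,11,14,15,18,19,22,23,26,27,30,31): 0⊕0⊕0⊕0⊕1⊕0⊕1⊕1⊕1⊕1⊕0⊕0⊕1⊕1⊕0⊕1 = 0
s4 (pos 4,5,6,7,12,13,14,15,20,21,22,23,28,29,30,31): 1⊕0⊕0⊕0⊕0⊕0⊕1⊕1⊕0⊕0⊕0⊕0⊕1⊕0⊕0⊕1 = 1
s8 (pos 8,9,10,11,12,13,14,15,24,25,26,27,28,29,30,31): 0⊕1⊕1⊕0⊕0⊕0⊕1⊕1⊕0⊕1⊕1⊕1⊕1⊕0⊕0⊕1 = 1
s16 (pos 16,17,18,19,20,21,22,23,24,25,26,27,28,29,30,31): 0⊕0⊕1⊕1⊕0⊕0⊕0⊕0⊕0⊕1⊕1⊕1⊕1⊕0⊕0⊕1 = 1
Syndrome s16…s1 = 11101 → error at position 29.

11101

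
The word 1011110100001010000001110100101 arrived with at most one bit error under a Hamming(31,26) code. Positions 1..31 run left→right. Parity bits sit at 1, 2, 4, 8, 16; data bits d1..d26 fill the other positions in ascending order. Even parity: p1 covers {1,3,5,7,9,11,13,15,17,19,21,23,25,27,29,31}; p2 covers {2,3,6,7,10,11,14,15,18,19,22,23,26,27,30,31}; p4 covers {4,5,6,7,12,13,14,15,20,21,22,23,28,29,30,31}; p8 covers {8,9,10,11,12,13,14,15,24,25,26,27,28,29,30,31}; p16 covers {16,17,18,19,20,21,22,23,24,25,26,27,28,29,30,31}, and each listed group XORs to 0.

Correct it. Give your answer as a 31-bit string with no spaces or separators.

1011110100001110000001110100101

s1 (pos 1,3,5,7,9,11,13,15,17,19,21,23,25,27,29,31): 1⊕1⊕1⊕0⊕0⊕0⊕1⊕1⊕0⊕0⊕0⊕1⊕0⊕0⊕1⊕1 = 0
s2 (pos 2,3,6,7,10,11,14,15,18,19,22,23,26,27,30,31): 0⊕1⊕1⊕0⊕0⊕0⊕0⊕1⊕0⊕0⊕1⊕1⊕1⊕0⊕0⊕1 = 1
s4 (pos 4,5,6,7,12,13,14,15,20,21,22,23,28,29,30,31): 1⊕1⊕1⊕0⊕0⊕1⊕0⊕1⊕0⊕0⊕1⊕1⊕0⊕1⊕0⊕1 = 1
s8 (pos 8,9,10,11,12,13,14,15,24,25,26,27,28,29,30,31): 1⊕0⊕0⊕0⊕0⊕1⊕0⊕1⊕1⊕0⊕1⊕0⊕0⊕1⊕0⊕1 = 1
s16 (pos 16,17,18,19,20,21,22,23,24,25,26,27,28,29,30,31): 0⊕0⊕0⊕0⊕0⊕0⊕1⊕1⊕1⊕0⊕1⊕0⊕0⊕1⊕0⊕1 = 0
Syndrome s16…s1 = 01110 → error at position 14.
Flip position 14: 1011110100001010000001110100101 → 1011110100001110000001110100101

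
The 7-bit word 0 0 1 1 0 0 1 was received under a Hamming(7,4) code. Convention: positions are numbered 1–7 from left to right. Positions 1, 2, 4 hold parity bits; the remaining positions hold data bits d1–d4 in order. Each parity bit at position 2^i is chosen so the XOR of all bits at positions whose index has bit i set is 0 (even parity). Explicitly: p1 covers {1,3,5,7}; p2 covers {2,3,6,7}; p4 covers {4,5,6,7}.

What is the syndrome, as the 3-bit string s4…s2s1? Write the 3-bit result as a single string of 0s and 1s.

s1 (pos 1,3,5,7): 0⊕1⊕0⊕1 = 0
s2 (pos 2,3,6,7): 0⊕1⊕0⊕1 = 0
s4 (pos 4,5,6,7): 1⊕0⊕0⊕1 = 0
Syndrome s4…s1 = 000 → no error.

000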